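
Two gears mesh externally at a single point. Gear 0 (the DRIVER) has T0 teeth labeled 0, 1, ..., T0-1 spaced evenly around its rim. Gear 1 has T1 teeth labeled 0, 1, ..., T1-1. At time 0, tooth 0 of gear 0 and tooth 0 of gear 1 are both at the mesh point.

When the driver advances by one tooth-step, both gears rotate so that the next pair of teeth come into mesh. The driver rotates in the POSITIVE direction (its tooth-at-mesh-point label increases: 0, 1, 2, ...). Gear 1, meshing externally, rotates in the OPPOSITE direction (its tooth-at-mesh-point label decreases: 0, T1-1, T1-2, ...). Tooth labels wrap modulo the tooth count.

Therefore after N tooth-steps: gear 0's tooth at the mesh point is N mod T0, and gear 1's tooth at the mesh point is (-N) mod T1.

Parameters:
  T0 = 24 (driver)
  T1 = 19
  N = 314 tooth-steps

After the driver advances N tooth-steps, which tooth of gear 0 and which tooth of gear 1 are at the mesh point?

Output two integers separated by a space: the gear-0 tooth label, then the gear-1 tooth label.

Answer: 2 9

Derivation:
Gear 0 (driver, T0=24): tooth at mesh = N mod T0
  314 = 13 * 24 + 2, so 314 mod 24 = 2
  gear 0 tooth = 2
Gear 1 (driven, T1=19): tooth at mesh = (-N) mod T1
  314 = 16 * 19 + 10, so 314 mod 19 = 10
  (-314) mod 19 = (-10) mod 19 = 19 - 10 = 9
Mesh after 314 steps: gear-0 tooth 2 meets gear-1 tooth 9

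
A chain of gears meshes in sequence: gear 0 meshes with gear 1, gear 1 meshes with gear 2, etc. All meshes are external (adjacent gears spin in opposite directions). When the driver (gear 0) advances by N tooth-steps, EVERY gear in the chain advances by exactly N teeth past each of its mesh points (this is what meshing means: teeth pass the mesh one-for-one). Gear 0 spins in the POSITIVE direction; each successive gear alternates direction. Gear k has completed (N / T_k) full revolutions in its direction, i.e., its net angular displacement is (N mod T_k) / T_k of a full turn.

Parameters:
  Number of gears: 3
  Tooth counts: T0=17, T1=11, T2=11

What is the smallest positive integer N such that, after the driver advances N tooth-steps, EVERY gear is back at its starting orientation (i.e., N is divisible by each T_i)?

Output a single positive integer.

Answer: 187

Derivation:
Gear k returns to start when N is a multiple of T_k.
All gears at start simultaneously when N is a common multiple of [17, 11, 11]; the smallest such N is lcm(17, 11, 11).
Start: lcm = T0 = 17
Fold in T1=11: gcd(17, 11) = 1; lcm(17, 11) = 17 * 11 / 1 = 187 / 1 = 187
Fold in T2=11: gcd(187, 11) = 11; lcm(187, 11) = 187 * 11 / 11 = 2057 / 11 = 187
Full cycle length = 187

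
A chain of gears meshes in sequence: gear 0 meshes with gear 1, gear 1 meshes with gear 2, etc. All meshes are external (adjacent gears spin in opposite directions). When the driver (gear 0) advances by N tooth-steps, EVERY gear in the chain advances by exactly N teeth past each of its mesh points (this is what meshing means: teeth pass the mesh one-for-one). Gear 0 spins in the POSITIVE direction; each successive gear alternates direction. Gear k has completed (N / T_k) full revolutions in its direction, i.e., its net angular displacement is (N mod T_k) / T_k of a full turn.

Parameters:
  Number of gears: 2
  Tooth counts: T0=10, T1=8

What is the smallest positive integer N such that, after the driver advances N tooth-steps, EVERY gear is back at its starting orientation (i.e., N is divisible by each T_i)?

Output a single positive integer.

Gear k returns to start when N is a multiple of T_k.
All gears at start simultaneously when N is a common multiple of [10, 8]; the smallest such N is lcm(10, 8).
Start: lcm = T0 = 10
Fold in T1=8: gcd(10, 8) = 2; lcm(10, 8) = 10 * 8 / 2 = 80 / 2 = 40
Full cycle length = 40

Answer: 40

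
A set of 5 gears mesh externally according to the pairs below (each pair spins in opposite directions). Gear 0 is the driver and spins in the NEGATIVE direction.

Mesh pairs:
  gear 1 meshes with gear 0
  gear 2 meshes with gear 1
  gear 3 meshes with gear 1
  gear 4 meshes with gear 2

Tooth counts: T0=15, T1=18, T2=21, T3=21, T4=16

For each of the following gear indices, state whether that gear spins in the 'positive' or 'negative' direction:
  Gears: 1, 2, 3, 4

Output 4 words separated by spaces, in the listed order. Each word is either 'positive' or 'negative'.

Gear 0 (driver): negative (depth 0)
  gear 1: meshes with gear 0 -> depth 1 -> positive (opposite of gear 0)
  gear 2: meshes with gear 1 -> depth 2 -> negative (opposite of gear 1)
  gear 3: meshes with gear 1 -> depth 2 -> negative (opposite of gear 1)
  gear 4: meshes with gear 2 -> depth 3 -> positive (opposite of gear 2)
Queried indices 1, 2, 3, 4 -> positive, negative, negative, positive

Answer: positive negative negative positive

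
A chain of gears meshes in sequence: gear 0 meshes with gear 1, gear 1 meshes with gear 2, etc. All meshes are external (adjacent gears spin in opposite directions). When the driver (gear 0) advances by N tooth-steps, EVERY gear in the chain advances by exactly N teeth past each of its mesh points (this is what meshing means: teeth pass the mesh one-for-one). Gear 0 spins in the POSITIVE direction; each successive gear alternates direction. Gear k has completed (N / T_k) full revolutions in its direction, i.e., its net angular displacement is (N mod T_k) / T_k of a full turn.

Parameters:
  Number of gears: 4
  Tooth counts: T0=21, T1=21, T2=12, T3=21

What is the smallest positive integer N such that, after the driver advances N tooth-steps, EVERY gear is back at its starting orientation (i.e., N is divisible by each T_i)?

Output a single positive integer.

Gear k returns to start when N is a multiple of T_k.
All gears at start simultaneously when N is a common multiple of [21, 21, 12, 21]; the smallest such N is lcm(21, 21, 12, 21).
Start: lcm = T0 = 21
Fold in T1=21: gcd(21, 21) = 21; lcm(21, 21) = 21 * 21 / 21 = 441 / 21 = 21
Fold in T2=12: gcd(21, 12) = 3; lcm(21, 12) = 21 * 12 / 3 = 252 / 3 = 84
Fold in T3=21: gcd(84, 21) = 21; lcm(84, 21) = 84 * 21 / 21 = 1764 / 21 = 84
Full cycle length = 84

Answer: 84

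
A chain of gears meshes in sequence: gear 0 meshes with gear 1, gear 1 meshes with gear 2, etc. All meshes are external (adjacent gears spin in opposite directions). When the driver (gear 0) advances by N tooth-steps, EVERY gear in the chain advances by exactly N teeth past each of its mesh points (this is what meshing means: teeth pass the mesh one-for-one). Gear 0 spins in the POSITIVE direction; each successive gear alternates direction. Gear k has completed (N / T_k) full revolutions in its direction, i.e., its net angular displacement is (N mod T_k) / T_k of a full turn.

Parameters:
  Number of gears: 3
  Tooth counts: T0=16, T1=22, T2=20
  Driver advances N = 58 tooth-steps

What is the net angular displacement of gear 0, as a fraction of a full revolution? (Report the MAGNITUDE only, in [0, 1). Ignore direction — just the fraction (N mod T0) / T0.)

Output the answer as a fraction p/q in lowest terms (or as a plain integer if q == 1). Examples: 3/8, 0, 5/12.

Answer: 5/8

Derivation:
Chain of 3 gears, tooth counts: [16, 22, 20]
  gear 0: T0=16, direction=positive, advance = 58 mod 16 = 10 teeth = 10/16 turn
  gear 1: T1=22, direction=negative, advance = 58 mod 22 = 14 teeth = 14/22 turn
  gear 2: T2=20, direction=positive, advance = 58 mod 20 = 18 teeth = 18/20 turn
Gear 0: 58 mod 16 = 10
Fraction = 10 / 16 = 5/8 (gcd(10,16)=2) = 5/8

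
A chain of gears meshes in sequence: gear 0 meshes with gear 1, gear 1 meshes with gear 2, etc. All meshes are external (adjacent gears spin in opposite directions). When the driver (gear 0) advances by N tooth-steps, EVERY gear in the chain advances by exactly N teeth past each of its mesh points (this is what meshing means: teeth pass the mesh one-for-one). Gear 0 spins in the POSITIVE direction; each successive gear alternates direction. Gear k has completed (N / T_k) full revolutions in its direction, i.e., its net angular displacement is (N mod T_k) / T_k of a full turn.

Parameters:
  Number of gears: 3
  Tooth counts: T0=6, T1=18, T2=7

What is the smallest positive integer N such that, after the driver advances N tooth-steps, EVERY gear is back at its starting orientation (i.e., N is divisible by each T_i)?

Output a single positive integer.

Answer: 126

Derivation:
Gear k returns to start when N is a multiple of T_k.
All gears at start simultaneously when N is a common multiple of [6, 18, 7]; the smallest such N is lcm(6, 18, 7).
Start: lcm = T0 = 6
Fold in T1=18: gcd(6, 18) = 6; lcm(6, 18) = 6 * 18 / 6 = 108 / 6 = 18
Fold in T2=7: gcd(18, 7) = 1; lcm(18, 7) = 18 * 7 / 1 = 126 / 1 = 126
Full cycle length = 126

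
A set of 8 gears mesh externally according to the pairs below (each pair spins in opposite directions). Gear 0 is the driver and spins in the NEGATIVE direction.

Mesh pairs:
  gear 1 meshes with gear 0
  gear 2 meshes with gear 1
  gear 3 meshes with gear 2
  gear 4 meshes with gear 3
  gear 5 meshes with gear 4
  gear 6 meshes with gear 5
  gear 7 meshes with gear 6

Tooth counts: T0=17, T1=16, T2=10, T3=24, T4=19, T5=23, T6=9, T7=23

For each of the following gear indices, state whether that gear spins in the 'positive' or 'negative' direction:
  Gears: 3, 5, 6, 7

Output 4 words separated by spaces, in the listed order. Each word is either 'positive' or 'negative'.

Gear 0 (driver): negative (depth 0)
  gear 1: meshes with gear 0 -> depth 1 -> positive (opposite of gear 0)
  gear 2: meshes with gear 1 -> depth 2 -> negative (opposite of gear 1)
  gear 3: meshes with gear 2 -> depth 3 -> positive (opposite of gear 2)
  gear 4: meshes with gear 3 -> depth 4 -> negative (opposite of gear 3)
  gear 5: meshes with gear 4 -> depth 5 -> positive (opposite of gear 4)
  gear 6: meshes with gear 5 -> depth 6 -> negative (opposite of gear 5)
  gear 7: meshes with gear 6 -> depth 7 -> positive (opposite of gear 6)
Queried indices 3, 5, 6, 7 -> positive, positive, negative, positive

Answer: positive positive negative positive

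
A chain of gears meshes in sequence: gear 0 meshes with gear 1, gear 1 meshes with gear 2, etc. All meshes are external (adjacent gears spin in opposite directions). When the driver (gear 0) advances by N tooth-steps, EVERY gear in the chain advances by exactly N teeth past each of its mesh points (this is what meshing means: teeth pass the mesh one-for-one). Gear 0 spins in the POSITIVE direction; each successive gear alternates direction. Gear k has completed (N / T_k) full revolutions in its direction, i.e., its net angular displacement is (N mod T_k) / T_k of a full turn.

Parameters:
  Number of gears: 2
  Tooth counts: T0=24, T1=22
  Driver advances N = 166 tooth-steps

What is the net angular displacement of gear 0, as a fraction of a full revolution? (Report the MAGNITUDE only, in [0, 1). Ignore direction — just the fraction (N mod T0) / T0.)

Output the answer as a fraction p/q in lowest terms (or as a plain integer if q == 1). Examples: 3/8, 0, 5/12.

Chain of 2 gears, tooth counts: [24, 22]
  gear 0: T0=24, direction=positive, advance = 166 mod 24 = 22 teeth = 22/24 turn
  gear 1: T1=22, direction=negative, advance = 166 mod 22 = 12 teeth = 12/22 turn
Gear 0: 166 mod 24 = 22
Fraction = 22 / 24 = 11/12 (gcd(22,24)=2) = 11/12

Answer: 11/12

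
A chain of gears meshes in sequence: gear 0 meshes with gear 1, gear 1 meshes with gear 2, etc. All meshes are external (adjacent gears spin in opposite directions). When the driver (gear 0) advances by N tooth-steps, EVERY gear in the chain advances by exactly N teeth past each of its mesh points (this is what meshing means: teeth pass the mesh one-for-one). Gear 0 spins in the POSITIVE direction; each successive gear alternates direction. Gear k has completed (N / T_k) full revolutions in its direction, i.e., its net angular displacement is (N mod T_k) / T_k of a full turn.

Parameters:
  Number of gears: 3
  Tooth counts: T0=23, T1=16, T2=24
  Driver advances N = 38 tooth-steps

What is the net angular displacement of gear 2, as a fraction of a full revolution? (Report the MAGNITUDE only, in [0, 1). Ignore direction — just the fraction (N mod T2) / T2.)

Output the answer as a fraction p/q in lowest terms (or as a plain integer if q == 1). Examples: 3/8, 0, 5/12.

Chain of 3 gears, tooth counts: [23, 16, 24]
  gear 0: T0=23, direction=positive, advance = 38 mod 23 = 15 teeth = 15/23 turn
  gear 1: T1=16, direction=negative, advance = 38 mod 16 = 6 teeth = 6/16 turn
  gear 2: T2=24, direction=positive, advance = 38 mod 24 = 14 teeth = 14/24 turn
Gear 2: 38 mod 24 = 14
Fraction = 14 / 24 = 7/12 (gcd(14,24)=2) = 7/12

Answer: 7/12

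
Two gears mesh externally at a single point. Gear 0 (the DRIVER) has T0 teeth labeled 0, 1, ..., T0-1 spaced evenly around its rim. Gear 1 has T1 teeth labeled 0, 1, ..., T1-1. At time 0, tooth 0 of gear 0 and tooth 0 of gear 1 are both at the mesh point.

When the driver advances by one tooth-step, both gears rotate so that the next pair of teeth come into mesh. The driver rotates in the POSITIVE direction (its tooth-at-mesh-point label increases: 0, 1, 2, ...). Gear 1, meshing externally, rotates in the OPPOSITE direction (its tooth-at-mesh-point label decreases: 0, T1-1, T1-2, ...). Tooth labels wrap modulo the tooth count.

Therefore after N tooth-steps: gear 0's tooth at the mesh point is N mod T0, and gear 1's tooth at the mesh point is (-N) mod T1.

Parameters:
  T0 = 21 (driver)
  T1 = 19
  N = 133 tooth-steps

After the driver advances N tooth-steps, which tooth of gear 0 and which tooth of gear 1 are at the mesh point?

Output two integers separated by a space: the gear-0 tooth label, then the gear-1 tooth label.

Gear 0 (driver, T0=21): tooth at mesh = N mod T0
  133 = 6 * 21 + 7, so 133 mod 21 = 7
  gear 0 tooth = 7
Gear 1 (driven, T1=19): tooth at mesh = (-N) mod T1
  133 = 7 * 19 + 0, so 133 mod 19 = 0
  (-133) mod 19 = 0
Mesh after 133 steps: gear-0 tooth 7 meets gear-1 tooth 0

Answer: 7 0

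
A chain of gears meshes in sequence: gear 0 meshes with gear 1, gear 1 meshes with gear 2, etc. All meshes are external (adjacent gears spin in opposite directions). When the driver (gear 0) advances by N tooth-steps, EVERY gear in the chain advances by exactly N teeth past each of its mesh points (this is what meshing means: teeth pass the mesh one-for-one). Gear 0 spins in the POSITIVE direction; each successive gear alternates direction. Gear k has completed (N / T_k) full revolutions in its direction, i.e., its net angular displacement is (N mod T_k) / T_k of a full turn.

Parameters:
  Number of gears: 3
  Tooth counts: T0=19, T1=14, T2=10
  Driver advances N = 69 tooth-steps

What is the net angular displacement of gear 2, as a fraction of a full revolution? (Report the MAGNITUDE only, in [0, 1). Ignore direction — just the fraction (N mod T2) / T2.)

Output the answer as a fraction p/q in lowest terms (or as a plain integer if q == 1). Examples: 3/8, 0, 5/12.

Answer: 9/10

Derivation:
Chain of 3 gears, tooth counts: [19, 14, 10]
  gear 0: T0=19, direction=positive, advance = 69 mod 19 = 12 teeth = 12/19 turn
  gear 1: T1=14, direction=negative, advance = 69 mod 14 = 13 teeth = 13/14 turn
  gear 2: T2=10, direction=positive, advance = 69 mod 10 = 9 teeth = 9/10 turn
Gear 2: 69 mod 10 = 9
Fraction = 9 / 10 = 9/10 (gcd(9,10)=1) = 9/10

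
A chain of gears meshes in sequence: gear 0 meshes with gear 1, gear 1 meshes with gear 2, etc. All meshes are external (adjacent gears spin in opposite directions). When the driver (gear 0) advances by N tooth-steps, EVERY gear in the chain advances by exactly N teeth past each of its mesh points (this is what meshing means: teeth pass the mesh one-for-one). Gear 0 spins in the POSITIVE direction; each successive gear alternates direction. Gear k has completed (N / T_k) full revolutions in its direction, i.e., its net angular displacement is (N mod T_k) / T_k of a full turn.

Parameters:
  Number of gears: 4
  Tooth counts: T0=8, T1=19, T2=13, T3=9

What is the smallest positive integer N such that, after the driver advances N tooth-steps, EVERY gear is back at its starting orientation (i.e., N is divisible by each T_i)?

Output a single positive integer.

Gear k returns to start when N is a multiple of T_k.
All gears at start simultaneously when N is a common multiple of [8, 19, 13, 9]; the smallest such N is lcm(8, 19, 13, 9).
Start: lcm = T0 = 8
Fold in T1=19: gcd(8, 19) = 1; lcm(8, 19) = 8 * 19 / 1 = 152 / 1 = 152
Fold in T2=13: gcd(152, 13) = 1; lcm(152, 13) = 152 * 13 / 1 = 1976 / 1 = 1976
Fold in T3=9: gcd(1976, 9) = 1; lcm(1976, 9) = 1976 * 9 / 1 = 17784 / 1 = 17784
Full cycle length = 17784

Answer: 17784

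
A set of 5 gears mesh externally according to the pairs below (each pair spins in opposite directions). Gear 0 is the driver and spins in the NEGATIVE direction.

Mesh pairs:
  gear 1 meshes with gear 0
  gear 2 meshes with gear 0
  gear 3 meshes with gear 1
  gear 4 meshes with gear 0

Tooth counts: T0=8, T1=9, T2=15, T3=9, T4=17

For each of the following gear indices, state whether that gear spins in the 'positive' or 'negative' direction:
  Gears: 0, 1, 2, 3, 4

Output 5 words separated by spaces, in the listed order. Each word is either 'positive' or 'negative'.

Answer: negative positive positive negative positive

Derivation:
Gear 0 (driver): negative (depth 0)
  gear 1: meshes with gear 0 -> depth 1 -> positive (opposite of gear 0)
  gear 2: meshes with gear 0 -> depth 1 -> positive (opposite of gear 0)
  gear 3: meshes with gear 1 -> depth 2 -> negative (opposite of gear 1)
  gear 4: meshes with gear 0 -> depth 1 -> positive (opposite of gear 0)
Queried indices 0, 1, 2, 3, 4 -> negative, positive, positive, negative, positive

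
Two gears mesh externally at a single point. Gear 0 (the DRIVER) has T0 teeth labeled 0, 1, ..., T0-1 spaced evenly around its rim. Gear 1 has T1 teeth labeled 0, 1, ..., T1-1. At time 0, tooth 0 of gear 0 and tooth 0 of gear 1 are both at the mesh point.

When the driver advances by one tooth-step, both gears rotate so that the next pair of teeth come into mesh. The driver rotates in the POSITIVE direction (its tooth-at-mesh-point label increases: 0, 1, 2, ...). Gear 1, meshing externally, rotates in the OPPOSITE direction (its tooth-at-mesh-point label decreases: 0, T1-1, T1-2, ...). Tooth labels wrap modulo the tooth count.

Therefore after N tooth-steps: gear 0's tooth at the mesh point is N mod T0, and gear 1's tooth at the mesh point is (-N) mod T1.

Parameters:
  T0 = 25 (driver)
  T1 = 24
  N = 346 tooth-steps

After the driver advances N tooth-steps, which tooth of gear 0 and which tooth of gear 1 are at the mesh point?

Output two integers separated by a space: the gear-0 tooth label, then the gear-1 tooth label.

Gear 0 (driver, T0=25): tooth at mesh = N mod T0
  346 = 13 * 25 + 21, so 346 mod 25 = 21
  gear 0 tooth = 21
Gear 1 (driven, T1=24): tooth at mesh = (-N) mod T1
  346 = 14 * 24 + 10, so 346 mod 24 = 10
  (-346) mod 24 = (-10) mod 24 = 24 - 10 = 14
Mesh after 346 steps: gear-0 tooth 21 meets gear-1 tooth 14

Answer: 21 14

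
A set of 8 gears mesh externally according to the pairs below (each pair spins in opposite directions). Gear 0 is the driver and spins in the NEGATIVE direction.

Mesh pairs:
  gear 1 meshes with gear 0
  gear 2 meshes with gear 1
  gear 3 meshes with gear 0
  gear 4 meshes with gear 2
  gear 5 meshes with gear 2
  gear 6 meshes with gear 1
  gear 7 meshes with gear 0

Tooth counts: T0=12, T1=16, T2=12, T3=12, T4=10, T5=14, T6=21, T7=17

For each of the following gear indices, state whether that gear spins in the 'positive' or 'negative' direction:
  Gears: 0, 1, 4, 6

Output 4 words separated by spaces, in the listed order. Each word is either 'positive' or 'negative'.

Gear 0 (driver): negative (depth 0)
  gear 1: meshes with gear 0 -> depth 1 -> positive (opposite of gear 0)
  gear 2: meshes with gear 1 -> depth 2 -> negative (opposite of gear 1)
  gear 3: meshes with gear 0 -> depth 1 -> positive (opposite of gear 0)
  gear 4: meshes with gear 2 -> depth 3 -> positive (opposite of gear 2)
  gear 5: meshes with gear 2 -> depth 3 -> positive (opposite of gear 2)
  gear 6: meshes with gear 1 -> depth 2 -> negative (opposite of gear 1)
  gear 7: meshes with gear 0 -> depth 1 -> positive (opposite of gear 0)
Queried indices 0, 1, 4, 6 -> negative, positive, positive, negative

Answer: negative positive positive negative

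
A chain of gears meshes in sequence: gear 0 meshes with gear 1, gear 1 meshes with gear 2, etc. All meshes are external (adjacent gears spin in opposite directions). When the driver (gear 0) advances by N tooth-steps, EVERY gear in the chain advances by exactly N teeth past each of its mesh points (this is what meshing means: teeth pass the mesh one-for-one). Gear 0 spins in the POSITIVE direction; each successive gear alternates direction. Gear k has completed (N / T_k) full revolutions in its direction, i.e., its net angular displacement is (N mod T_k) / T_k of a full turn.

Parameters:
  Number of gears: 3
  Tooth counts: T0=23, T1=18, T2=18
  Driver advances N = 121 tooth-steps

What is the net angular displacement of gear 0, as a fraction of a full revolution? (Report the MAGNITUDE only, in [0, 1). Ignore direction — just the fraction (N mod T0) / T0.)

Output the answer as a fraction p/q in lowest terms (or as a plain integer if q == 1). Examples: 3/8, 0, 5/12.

Answer: 6/23

Derivation:
Chain of 3 gears, tooth counts: [23, 18, 18]
  gear 0: T0=23, direction=positive, advance = 121 mod 23 = 6 teeth = 6/23 turn
  gear 1: T1=18, direction=negative, advance = 121 mod 18 = 13 teeth = 13/18 turn
  gear 2: T2=18, direction=positive, advance = 121 mod 18 = 13 teeth = 13/18 turn
Gear 0: 121 mod 23 = 6
Fraction = 6 / 23 = 6/23 (gcd(6,23)=1) = 6/23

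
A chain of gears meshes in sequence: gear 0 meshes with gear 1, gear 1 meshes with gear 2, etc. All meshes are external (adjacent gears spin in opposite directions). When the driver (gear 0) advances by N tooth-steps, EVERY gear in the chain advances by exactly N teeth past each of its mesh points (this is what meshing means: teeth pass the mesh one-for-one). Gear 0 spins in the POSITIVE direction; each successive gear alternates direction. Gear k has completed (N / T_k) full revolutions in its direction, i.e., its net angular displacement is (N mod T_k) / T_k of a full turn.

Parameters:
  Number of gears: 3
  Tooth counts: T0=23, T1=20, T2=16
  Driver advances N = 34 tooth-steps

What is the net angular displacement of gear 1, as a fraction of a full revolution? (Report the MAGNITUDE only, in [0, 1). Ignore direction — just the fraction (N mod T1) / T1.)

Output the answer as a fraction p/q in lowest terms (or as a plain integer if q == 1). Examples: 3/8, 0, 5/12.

Chain of 3 gears, tooth counts: [23, 20, 16]
  gear 0: T0=23, direction=positive, advance = 34 mod 23 = 11 teeth = 11/23 turn
  gear 1: T1=20, direction=negative, advance = 34 mod 20 = 14 teeth = 14/20 turn
  gear 2: T2=16, direction=positive, advance = 34 mod 16 = 2 teeth = 2/16 turn
Gear 1: 34 mod 20 = 14
Fraction = 14 / 20 = 7/10 (gcd(14,20)=2) = 7/10

Answer: 7/10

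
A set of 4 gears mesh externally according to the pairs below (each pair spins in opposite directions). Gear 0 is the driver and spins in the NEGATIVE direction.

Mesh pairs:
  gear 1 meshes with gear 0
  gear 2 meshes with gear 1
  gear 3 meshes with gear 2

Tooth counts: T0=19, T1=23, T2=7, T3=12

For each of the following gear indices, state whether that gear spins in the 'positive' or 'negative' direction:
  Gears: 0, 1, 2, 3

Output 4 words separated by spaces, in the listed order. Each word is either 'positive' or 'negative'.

Answer: negative positive negative positive

Derivation:
Gear 0 (driver): negative (depth 0)
  gear 1: meshes with gear 0 -> depth 1 -> positive (opposite of gear 0)
  gear 2: meshes with gear 1 -> depth 2 -> negative (opposite of gear 1)
  gear 3: meshes with gear 2 -> depth 3 -> positive (opposite of gear 2)
Queried indices 0, 1, 2, 3 -> negative, positive, negative, positive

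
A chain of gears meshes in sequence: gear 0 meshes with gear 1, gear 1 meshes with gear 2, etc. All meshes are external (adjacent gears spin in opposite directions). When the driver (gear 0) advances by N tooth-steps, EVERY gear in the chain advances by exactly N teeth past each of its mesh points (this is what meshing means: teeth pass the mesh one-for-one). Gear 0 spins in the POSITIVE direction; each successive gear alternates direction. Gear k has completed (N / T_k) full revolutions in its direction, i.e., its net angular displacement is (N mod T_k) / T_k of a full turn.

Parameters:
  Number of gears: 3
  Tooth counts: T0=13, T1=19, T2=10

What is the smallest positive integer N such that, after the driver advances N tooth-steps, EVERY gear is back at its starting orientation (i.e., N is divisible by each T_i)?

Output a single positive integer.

Answer: 2470

Derivation:
Gear k returns to start when N is a multiple of T_k.
All gears at start simultaneously when N is a common multiple of [13, 19, 10]; the smallest such N is lcm(13, 19, 10).
Start: lcm = T0 = 13
Fold in T1=19: gcd(13, 19) = 1; lcm(13, 19) = 13 * 19 / 1 = 247 / 1 = 247
Fold in T2=10: gcd(247, 10) = 1; lcm(247, 10) = 247 * 10 / 1 = 2470 / 1 = 2470
Full cycle length = 2470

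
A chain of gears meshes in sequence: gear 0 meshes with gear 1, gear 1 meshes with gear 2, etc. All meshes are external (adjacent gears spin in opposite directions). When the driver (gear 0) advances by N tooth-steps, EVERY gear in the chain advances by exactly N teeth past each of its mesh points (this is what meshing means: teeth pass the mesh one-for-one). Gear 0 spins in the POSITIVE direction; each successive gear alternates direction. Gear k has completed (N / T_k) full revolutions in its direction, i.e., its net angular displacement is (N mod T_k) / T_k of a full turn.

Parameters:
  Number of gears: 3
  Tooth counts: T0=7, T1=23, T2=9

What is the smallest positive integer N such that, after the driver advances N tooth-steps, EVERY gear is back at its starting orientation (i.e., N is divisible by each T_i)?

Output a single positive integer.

Answer: 1449

Derivation:
Gear k returns to start when N is a multiple of T_k.
All gears at start simultaneously when N is a common multiple of [7, 23, 9]; the smallest such N is lcm(7, 23, 9).
Start: lcm = T0 = 7
Fold in T1=23: gcd(7, 23) = 1; lcm(7, 23) = 7 * 23 / 1 = 161 / 1 = 161
Fold in T2=9: gcd(161, 9) = 1; lcm(161, 9) = 161 * 9 / 1 = 1449 / 1 = 1449
Full cycle length = 1449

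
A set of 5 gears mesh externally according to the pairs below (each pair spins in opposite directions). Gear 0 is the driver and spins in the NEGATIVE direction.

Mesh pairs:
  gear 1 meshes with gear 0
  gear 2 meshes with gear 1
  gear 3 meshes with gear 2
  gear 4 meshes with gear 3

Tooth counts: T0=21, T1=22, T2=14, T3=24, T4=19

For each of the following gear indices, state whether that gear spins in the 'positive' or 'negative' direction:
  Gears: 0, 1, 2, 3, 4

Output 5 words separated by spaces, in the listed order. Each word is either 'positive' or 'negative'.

Gear 0 (driver): negative (depth 0)
  gear 1: meshes with gear 0 -> depth 1 -> positive (opposite of gear 0)
  gear 2: meshes with gear 1 -> depth 2 -> negative (opposite of gear 1)
  gear 3: meshes with gear 2 -> depth 3 -> positive (opposite of gear 2)
  gear 4: meshes with gear 3 -> depth 4 -> negative (opposite of gear 3)
Queried indices 0, 1, 2, 3, 4 -> negative, positive, negative, positive, negative

Answer: negative positive negative positive negative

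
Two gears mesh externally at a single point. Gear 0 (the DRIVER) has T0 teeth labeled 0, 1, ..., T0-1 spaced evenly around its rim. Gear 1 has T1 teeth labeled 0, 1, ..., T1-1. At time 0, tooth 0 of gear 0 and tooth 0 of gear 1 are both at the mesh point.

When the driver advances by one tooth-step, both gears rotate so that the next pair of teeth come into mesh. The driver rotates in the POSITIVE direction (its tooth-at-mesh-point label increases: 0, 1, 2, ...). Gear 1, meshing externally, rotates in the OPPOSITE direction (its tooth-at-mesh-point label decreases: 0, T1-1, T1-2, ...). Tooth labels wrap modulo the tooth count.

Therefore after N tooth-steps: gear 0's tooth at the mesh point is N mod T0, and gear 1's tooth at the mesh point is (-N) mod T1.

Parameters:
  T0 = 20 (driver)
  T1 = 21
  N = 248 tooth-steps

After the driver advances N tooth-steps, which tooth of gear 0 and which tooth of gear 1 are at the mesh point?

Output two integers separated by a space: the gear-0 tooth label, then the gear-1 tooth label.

Answer: 8 4

Derivation:
Gear 0 (driver, T0=20): tooth at mesh = N mod T0
  248 = 12 * 20 + 8, so 248 mod 20 = 8
  gear 0 tooth = 8
Gear 1 (driven, T1=21): tooth at mesh = (-N) mod T1
  248 = 11 * 21 + 17, so 248 mod 21 = 17
  (-248) mod 21 = (-17) mod 21 = 21 - 17 = 4
Mesh after 248 steps: gear-0 tooth 8 meets gear-1 tooth 4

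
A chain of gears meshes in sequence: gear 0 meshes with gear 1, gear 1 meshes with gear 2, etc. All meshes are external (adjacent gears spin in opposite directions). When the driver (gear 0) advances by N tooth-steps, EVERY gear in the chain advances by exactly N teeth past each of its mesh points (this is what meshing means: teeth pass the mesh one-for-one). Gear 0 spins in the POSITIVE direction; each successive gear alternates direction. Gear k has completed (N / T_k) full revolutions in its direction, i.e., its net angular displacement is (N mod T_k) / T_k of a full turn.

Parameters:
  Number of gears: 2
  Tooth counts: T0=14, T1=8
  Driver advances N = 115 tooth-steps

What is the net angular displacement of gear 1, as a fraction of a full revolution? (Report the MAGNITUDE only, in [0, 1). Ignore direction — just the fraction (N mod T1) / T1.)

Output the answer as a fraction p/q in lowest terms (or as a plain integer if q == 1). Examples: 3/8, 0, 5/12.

Answer: 3/8

Derivation:
Chain of 2 gears, tooth counts: [14, 8]
  gear 0: T0=14, direction=positive, advance = 115 mod 14 = 3 teeth = 3/14 turn
  gear 1: T1=8, direction=negative, advance = 115 mod 8 = 3 teeth = 3/8 turn
Gear 1: 115 mod 8 = 3
Fraction = 3 / 8 = 3/8 (gcd(3,8)=1) = 3/8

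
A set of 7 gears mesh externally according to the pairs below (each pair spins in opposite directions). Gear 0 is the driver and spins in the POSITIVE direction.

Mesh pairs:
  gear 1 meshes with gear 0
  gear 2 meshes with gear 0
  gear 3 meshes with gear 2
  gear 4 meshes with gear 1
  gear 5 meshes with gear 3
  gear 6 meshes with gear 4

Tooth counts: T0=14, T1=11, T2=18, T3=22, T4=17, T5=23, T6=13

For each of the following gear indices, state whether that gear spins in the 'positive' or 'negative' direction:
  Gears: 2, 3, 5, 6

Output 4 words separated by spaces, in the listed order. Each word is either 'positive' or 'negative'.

Gear 0 (driver): positive (depth 0)
  gear 1: meshes with gear 0 -> depth 1 -> negative (opposite of gear 0)
  gear 2: meshes with gear 0 -> depth 1 -> negative (opposite of gear 0)
  gear 3: meshes with gear 2 -> depth 2 -> positive (opposite of gear 2)
  gear 4: meshes with gear 1 -> depth 2 -> positive (opposite of gear 1)
  gear 5: meshes with gear 3 -> depth 3 -> negative (opposite of gear 3)
  gear 6: meshes with gear 4 -> depth 3 -> negative (opposite of gear 4)
Queried indices 2, 3, 5, 6 -> negative, positive, negative, negative

Answer: negative positive negative negative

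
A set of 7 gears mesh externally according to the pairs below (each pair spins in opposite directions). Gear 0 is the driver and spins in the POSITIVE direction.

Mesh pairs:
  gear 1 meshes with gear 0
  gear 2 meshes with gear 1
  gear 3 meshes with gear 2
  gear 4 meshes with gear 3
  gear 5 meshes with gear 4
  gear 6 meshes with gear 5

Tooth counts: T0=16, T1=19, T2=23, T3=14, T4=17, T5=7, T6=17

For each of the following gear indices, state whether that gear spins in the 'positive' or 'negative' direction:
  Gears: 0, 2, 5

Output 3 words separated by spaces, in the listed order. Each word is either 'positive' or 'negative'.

Answer: positive positive negative

Derivation:
Gear 0 (driver): positive (depth 0)
  gear 1: meshes with gear 0 -> depth 1 -> negative (opposite of gear 0)
  gear 2: meshes with gear 1 -> depth 2 -> positive (opposite of gear 1)
  gear 3: meshes with gear 2 -> depth 3 -> negative (opposite of gear 2)
  gear 4: meshes with gear 3 -> depth 4 -> positive (opposite of gear 3)
  gear 5: meshes with gear 4 -> depth 5 -> negative (opposite of gear 4)
  gear 6: meshes with gear 5 -> depth 6 -> positive (opposite of gear 5)
Queried indices 0, 2, 5 -> positive, positive, negative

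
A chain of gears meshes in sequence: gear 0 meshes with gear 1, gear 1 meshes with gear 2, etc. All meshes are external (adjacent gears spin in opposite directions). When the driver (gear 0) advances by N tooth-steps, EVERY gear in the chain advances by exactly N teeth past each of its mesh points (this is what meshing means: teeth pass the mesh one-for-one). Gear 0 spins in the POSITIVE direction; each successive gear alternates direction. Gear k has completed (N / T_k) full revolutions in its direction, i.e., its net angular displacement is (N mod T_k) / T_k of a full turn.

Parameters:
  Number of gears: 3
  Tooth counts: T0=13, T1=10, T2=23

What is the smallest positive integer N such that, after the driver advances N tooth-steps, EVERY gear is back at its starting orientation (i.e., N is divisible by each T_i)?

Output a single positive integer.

Answer: 2990

Derivation:
Gear k returns to start when N is a multiple of T_k.
All gears at start simultaneously when N is a common multiple of [13, 10, 23]; the smallest such N is lcm(13, 10, 23).
Start: lcm = T0 = 13
Fold in T1=10: gcd(13, 10) = 1; lcm(13, 10) = 13 * 10 / 1 = 130 / 1 = 130
Fold in T2=23: gcd(130, 23) = 1; lcm(130, 23) = 130 * 23 / 1 = 2990 / 1 = 2990
Full cycle length = 2990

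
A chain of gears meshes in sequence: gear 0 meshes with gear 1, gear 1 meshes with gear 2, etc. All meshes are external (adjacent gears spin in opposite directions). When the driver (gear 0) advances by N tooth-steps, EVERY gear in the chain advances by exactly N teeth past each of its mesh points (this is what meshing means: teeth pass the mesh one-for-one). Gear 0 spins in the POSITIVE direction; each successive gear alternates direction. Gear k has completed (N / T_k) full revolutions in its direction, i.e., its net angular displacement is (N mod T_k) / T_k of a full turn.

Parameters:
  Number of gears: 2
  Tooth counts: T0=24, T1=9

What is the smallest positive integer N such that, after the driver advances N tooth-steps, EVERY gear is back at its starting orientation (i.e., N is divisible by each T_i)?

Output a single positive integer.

Gear k returns to start when N is a multiple of T_k.
All gears at start simultaneously when N is a common multiple of [24, 9]; the smallest such N is lcm(24, 9).
Start: lcm = T0 = 24
Fold in T1=9: gcd(24, 9) = 3; lcm(24, 9) = 24 * 9 / 3 = 216 / 3 = 72
Full cycle length = 72

Answer: 72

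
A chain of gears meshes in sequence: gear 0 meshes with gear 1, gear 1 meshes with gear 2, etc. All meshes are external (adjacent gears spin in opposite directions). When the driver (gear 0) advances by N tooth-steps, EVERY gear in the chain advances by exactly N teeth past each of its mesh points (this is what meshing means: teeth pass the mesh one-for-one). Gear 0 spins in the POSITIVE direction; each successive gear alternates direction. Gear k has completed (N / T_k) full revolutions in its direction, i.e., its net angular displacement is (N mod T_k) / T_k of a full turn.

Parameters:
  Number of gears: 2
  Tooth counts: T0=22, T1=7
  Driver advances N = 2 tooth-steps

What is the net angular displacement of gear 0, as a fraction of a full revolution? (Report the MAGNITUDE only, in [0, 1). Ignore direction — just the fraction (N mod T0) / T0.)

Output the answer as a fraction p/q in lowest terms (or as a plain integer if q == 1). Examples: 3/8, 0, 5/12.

Answer: 1/11

Derivation:
Chain of 2 gears, tooth counts: [22, 7]
  gear 0: T0=22, direction=positive, advance = 2 mod 22 = 2 teeth = 2/22 turn
  gear 1: T1=7, direction=negative, advance = 2 mod 7 = 2 teeth = 2/7 turn
Gear 0: 2 mod 22 = 2
Fraction = 2 / 22 = 1/11 (gcd(2,22)=2) = 1/11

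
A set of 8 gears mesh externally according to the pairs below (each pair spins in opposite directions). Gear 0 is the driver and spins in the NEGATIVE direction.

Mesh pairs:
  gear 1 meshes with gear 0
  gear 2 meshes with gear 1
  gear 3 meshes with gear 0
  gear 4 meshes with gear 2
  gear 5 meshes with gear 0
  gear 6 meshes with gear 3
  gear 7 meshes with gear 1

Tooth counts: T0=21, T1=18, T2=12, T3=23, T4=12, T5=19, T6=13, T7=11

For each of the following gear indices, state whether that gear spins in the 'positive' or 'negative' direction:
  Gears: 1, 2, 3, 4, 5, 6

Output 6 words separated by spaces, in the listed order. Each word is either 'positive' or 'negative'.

Gear 0 (driver): negative (depth 0)
  gear 1: meshes with gear 0 -> depth 1 -> positive (opposite of gear 0)
  gear 2: meshes with gear 1 -> depth 2 -> negative (opposite of gear 1)
  gear 3: meshes with gear 0 -> depth 1 -> positive (opposite of gear 0)
  gear 4: meshes with gear 2 -> depth 3 -> positive (opposite of gear 2)
  gear 5: meshes with gear 0 -> depth 1 -> positive (opposite of gear 0)
  gear 6: meshes with gear 3 -> depth 2 -> negative (opposite of gear 3)
  gear 7: meshes with gear 1 -> depth 2 -> negative (opposite of gear 1)
Queried indices 1, 2, 3, 4, 5, 6 -> positive, negative, positive, positive, positive, negative

Answer: positive negative positive positive positive negative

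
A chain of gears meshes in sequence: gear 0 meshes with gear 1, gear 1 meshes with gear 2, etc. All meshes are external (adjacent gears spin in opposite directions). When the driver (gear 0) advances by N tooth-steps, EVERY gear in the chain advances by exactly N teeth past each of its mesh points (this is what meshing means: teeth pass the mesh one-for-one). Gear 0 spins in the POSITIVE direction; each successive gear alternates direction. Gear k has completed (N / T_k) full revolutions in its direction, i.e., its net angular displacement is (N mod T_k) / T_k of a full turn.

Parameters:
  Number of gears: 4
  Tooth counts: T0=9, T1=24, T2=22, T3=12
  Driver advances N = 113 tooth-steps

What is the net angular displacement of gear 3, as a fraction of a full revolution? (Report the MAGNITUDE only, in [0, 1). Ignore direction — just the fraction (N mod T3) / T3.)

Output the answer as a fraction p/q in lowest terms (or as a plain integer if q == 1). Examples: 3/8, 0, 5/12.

Chain of 4 gears, tooth counts: [9, 24, 22, 12]
  gear 0: T0=9, direction=positive, advance = 113 mod 9 = 5 teeth = 5/9 turn
  gear 1: T1=24, direction=negative, advance = 113 mod 24 = 17 teeth = 17/24 turn
  gear 2: T2=22, direction=positive, advance = 113 mod 22 = 3 teeth = 3/22 turn
  gear 3: T3=12, direction=negative, advance = 113 mod 12 = 5 teeth = 5/12 turn
Gear 3: 113 mod 12 = 5
Fraction = 5 / 12 = 5/12 (gcd(5,12)=1) = 5/12

Answer: 5/12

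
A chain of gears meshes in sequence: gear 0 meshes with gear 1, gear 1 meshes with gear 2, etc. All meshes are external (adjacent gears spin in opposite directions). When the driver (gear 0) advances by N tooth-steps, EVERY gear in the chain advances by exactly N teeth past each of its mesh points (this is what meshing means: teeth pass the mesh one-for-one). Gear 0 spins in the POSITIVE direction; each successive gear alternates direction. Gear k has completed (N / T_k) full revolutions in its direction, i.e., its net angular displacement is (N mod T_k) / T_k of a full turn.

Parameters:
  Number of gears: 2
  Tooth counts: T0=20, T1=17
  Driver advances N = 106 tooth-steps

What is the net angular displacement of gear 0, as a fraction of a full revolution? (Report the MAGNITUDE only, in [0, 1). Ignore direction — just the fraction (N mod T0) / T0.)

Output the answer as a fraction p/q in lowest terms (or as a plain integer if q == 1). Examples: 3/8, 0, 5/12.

Answer: 3/10

Derivation:
Chain of 2 gears, tooth counts: [20, 17]
  gear 0: T0=20, direction=positive, advance = 106 mod 20 = 6 teeth = 6/20 turn
  gear 1: T1=17, direction=negative, advance = 106 mod 17 = 4 teeth = 4/17 turn
Gear 0: 106 mod 20 = 6
Fraction = 6 / 20 = 3/10 (gcd(6,20)=2) = 3/10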